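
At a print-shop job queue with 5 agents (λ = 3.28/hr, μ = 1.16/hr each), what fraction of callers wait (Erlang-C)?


a = λ/μ = 2.8276; ρ = a/5 = 0.5655
P₀ = 0.056423 (from M/M/c formula)
C(c,a) = [a^c/(c!(1−ρ))]·P₀ = [180.75040/(120·0.4345)]·0.056423
= 3.46677·0.056423 = 0.195605

Final: 0.195605


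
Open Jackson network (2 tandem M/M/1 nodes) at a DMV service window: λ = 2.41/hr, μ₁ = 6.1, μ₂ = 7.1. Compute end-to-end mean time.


Each node sees arrival rate λ = 2.41/hr (tandem ⇒ throughput preserved).
W₁ = 1/(μ₁−λ) = 1/(6.1−2.41) = 0.27100 hr
W₂ = 1/(μ₂−λ) = 1/(7.1−2.41) = 0.21322 hr
W_total = W₁ + W₂ = 0.27100 + 0.21322 = 0.48422 hr

Final: 0.48422 hr


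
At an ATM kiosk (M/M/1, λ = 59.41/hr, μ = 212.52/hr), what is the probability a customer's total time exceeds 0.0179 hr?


W ~ Exponential(μ−λ) for M/M/1.
μ − λ = 212.52 − 59.41 = 153.1100
P(W > t) = e^{−(μ−λ)t} = e^{−2.7407} = 0.064527

Final: 0.064527


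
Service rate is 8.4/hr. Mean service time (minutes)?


Mean service time = 1/μ = 1/8.4 hour = 0.11905 hour
In minutes: 0.11905 × 60 = 7.1429 min

Final: 7.1429 min


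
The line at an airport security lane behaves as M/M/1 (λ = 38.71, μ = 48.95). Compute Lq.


ρ = 38.71/48.95 = 0.7908
Lq = ρ²/(1−ρ) = 0.6254/0.2092 = 2.9895

Final: 2.9895


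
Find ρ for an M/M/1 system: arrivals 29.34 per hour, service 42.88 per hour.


ρ = λ/μ = 29.34/42.88 = 0.6842

Final: 0.6842


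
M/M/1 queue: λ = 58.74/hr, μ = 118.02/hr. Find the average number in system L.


ρ = λ/μ = 58.74/118.02 = 0.4977
L = ρ/(1−ρ) = 0.4977/(1 − 0.4977) = 0.4977/0.5023 = 0.9909

Final: 0.9909


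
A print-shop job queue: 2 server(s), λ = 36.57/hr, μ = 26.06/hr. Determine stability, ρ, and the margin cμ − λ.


Total capacity cμ = 2·26.06 = 52.12/hr
ρ = λ/(cμ) = 36.57/52.12 = 0.7017
Stable ⇔ ρ < 1: YES
Spare capacity = cμ − λ = 52.12 − 36.57 = 15.55/hr

Final: ρ = 0.7017; stable; margin = 15.55/hr


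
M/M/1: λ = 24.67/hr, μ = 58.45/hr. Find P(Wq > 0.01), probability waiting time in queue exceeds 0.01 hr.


ρ = 24.67/58.45 = 0.4221
P(Wq > t) = ρ·e^{−(μ−λ)t} = 0.4221·e^{−0.3378}
= 0.4221·0.713338 = 0.301079

Final: 0.301079


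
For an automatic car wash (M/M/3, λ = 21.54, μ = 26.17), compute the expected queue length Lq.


a = λ/μ = 0.8231; ρ = a/3 = 0.2744
P₀ = 0.436704
Lq = P₀·a^c·ρ / (c!·(1−ρ)²) = 0.436704·0.55760·0.2744/(6·0.52655)
= 0.02115

Final: 0.02115


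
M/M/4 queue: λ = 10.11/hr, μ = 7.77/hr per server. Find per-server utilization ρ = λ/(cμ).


ρ = λ/(cμ) = 10.11/(4·7.77) = 10.11/31.08 = 0.3253

Final: 0.3253


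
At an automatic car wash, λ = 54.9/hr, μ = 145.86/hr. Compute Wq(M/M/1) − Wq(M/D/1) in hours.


ρ = 54.9/145.86 = 0.3764
Wq(M/M/1) = ρ/(μ−λ) = 0.3764/90.96 = 0.004138 hr
Wq(M/D/1) = ρ/(2(μ−λ)) = 0.002069 hr
Savings = 0.004138 − 0.002069 = 0.002069 hr

Final: 0.002069 hr


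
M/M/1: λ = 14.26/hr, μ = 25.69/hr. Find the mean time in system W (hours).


W = 1/(μ−λ) = 1/(25.69 − 14.26) = 1/11.43 = 0.08749 hr

Final: 0.08749 hr


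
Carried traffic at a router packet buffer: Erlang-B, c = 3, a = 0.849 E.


B(3,0.849) = 0.044126 (Erlang-B)
Carried load = a(1 − B) = 0.849·(1 − 0.044126) = 0.849·0.955874 = 0.8115 E

Final: 0.8115 Erlangs


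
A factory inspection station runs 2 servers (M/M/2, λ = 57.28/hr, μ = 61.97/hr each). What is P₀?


a = λ/μ = 57.28/61.97 = 0.9243; ρ = a/c = 0.4622
Σ_{k=0}^{1} a^k/k! (terms k=0..1) = 1.00000 + 0.92432 = 1.92432
Tail: a^2/(2!(1−ρ)) = 0.85436/(2·0.5378) = 0.79425
P₀ = 1/(1.92432 + 0.79425) = 1/2.71857 = 0.367840

Final: 0.367840


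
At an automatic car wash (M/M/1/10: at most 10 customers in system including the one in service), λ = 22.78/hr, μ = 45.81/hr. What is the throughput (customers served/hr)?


ρ = 0.4973; P_K = (1−ρ)ρ^10/(1−ρ^11) = 0.0004650
λ_eff = λ(1 − P_K) = 22.78·(1 − 0.0004650) = 22.78·0.999535 = 22.7694 /hr

Final: 22.7694 /hr


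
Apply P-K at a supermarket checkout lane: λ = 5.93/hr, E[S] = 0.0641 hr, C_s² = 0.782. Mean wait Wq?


ρ = λ·E[S] = 5.93·0.0641 = 0.3801
E[S²] = E[S]²(1+C_s²) = 0.0641²·(1+0.782) = 0.007322
Wq = λ·E[S²]/(2(1−ρ)) = 5.93·0.007322/(2·0.6199) = 0.03502 hr

Final: 0.03502 hr


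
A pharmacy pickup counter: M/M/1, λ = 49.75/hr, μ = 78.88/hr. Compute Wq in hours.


ρ = 49.75/78.88 = 0.6307
Wq = ρ/(μ−λ) = 0.6307/(78.88 − 49.75) = 0.6307/29.13 = 0.02165 hr

Final: 0.02165 hr


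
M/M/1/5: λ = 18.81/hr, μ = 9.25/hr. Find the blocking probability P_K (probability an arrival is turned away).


ρ = λ/μ = 18.81/9.25 = 2.0335
P_K = (1−ρ)ρ^K/(1−ρ^(K+1)) = (-1.0335·34.772452)/(1 − 70.710251)
= -35.937799/-69.710251 = 0.515531

Final: 0.515531


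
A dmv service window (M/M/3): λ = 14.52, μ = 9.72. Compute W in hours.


a = 1.4938; ρ = 0.4979; P₀ = 0.212035
Lq = P₀·a^c·ρ/(c!(1−ρ)²) = 0.23272
Wq = Lq/λ = 0.23272/14.52 = 0.01603 hr
W = Wq + 1/μ = 0.01603 + 0.10288 = 0.11891 hr

Final: 0.11891 hr


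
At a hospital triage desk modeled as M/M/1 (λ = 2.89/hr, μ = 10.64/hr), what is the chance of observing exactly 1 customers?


ρ = 2.89/10.64 = 0.2716
P_n = (1−ρ)·ρ^n = (1 − 0.2716)·0.2716^1 = 0.7284·0.271617 = 0.197841

Final: 0.197841


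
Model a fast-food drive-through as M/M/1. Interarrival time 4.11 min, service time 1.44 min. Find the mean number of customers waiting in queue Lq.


λ = 60/4.11 = 14.5985 /hr
μ = 60/1.44 = 41.6667 /hr
ρ = λ/μ = 14.5985/41.6667 = 0.3504
Lq = ρ²/(1−ρ) = 0.1228/0.6496 = 0.1890

Final: 0.1890


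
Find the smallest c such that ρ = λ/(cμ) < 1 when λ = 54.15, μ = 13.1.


Stability requires cμ > λ ⇔ c > λ/μ.
λ/μ = 54.15/13.1 = 4.1336
Minimum integer c = ⌊4.1336⌋ + 1 = 5
Check: 5·13.1 = 65.50 > 54.15, while 4·13.1 = 52.40 ≤ 54.15

Final: 5 servers


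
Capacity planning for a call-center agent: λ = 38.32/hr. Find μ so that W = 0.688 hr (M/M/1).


W = 1/(μ−λ) ⇒ μ − λ = 1/W = 1/0.688 = 1.4535
μ = λ + 1/W = 38.32 + 1.4535 = 39.7735 per hr

Final: 39.7735 /hr


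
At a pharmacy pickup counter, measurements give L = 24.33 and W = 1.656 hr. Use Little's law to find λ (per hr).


λ = L/W = 24.33/1.656 = 14.6920 /hr

Final: 14.6920 /hr


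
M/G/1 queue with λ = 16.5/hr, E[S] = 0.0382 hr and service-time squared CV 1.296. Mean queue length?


ρ = λ·E[S] = 16.5·0.0382 = 0.6303
Lq = ρ²(1+C_s²)/(2(1−ρ)) = 0.3973·(1+1.296)/(2·0.3697)
= 0.3973·2.2960/0.7394 = 1.23364

Final: 1.23364


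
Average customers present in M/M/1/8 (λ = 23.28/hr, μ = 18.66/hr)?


ρ = 23.28/18.66 = 1.2476
L = ρ[1 − (K+1)ρ^K + Kρ^(K+1)] / [(1−ρ)(1−ρ^(K+1))]
Numerator: 1.2476·(1 − 9·5.869089 + 8·7.322207) = 8.428531
Denominator: (-0.2476)·(-6.322207) = 1.565305
L = 8.428531/1.565305 = 5.3846

Final: 5.3846


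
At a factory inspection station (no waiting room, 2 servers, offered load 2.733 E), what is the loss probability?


B(c,a) = (a^c/c!) / Σ_{k=0}^{c} a^k/k!
a^2/2! = 3.734645
Σ terms (k=0..2): 1.00000 + 2.73300 + 3.73464 = 7.467645
B = 3.734645/7.467645 = 0.500110

Final: 0.500110


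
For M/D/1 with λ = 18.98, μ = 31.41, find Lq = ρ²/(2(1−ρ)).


ρ = 18.98/31.41 = 0.6043
M/D/1: Lq = ρ²/(2(1−ρ)) = 0.3651/(2·0.3957) = 0.46134

Final: 0.46134


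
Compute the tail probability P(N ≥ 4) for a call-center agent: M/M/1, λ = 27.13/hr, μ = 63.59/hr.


ρ = 27.13/63.59 = 0.4266
P(N ≥ n) = ρ^n = 0.4266^4 = 0.033132

Final: 0.033132


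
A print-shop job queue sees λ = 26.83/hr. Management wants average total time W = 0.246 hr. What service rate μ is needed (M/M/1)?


W = 1/(μ−λ) ⇒ μ − λ = 1/W = 1/0.246 = 4.0650
μ = λ + 1/W = 26.83 + 4.0650 = 30.8950 per hr

Final: 30.8950 /hr


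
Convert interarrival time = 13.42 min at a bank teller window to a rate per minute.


λ = 1/(interarrival time) in consistent units.
1 minute = 1 min, so λ = 1/13.42 = 0.07452 per minute

Final: 0.07452 /min


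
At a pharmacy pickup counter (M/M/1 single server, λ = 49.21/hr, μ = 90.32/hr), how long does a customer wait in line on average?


ρ = 49.21/90.32 = 0.5448
Wq = ρ/(μ−λ) = 0.5448/(90.32 − 49.21) = 0.5448/41.11 = 0.01325 hr

Final: 0.01325 hr


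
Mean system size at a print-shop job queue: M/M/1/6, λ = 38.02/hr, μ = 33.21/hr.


ρ = 38.02/33.21 = 1.1448
L = ρ[1 − (K+1)ρ^K + Kρ^(K+1)] / [(1−ρ)(1−ρ^(K+1))]
Numerator: 1.1448·(1 − 7·2.251435 + 6·2.577524) = 0.807220
Denominator: (-0.1448)·(-1.577524) = 0.228482
L = 0.807220/0.228482 = 3.5330

Final: 3.5330


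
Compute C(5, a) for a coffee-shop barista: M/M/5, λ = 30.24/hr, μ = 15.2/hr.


a = λ/μ = 1.9895; ρ = a/5 = 0.3979
P₀ = 0.135778 (from M/M/c formula)
C(c,a) = [a^c/(c!(1−ρ))]·P₀ = [31.16671/(120·0.6021)]·0.135778
= 0.43136·0.135778 = 0.058569

Final: 0.058569


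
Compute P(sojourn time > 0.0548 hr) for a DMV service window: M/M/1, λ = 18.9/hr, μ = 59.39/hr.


W ~ Exponential(μ−λ) for M/M/1.
μ − λ = 59.39 − 18.9 = 40.4900
P(W > t) = e^{−(μ−λ)t} = e^{−2.2189} = 0.108734

Final: 0.108734


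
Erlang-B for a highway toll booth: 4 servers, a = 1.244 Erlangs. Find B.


B(c,a) = (a^c/c!) / Σ_{k=0}^{c} a^k/k!
a^4/4! = 0.099786
Σ terms (k=0..4): 1.00000 + 1.24400 + 0.77377 + 0.32086 + 0.09979 = 3.438410
B = 0.099786/3.438410 = 0.029021

Final: 0.029021


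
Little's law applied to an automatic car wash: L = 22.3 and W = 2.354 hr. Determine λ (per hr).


λ = L/W = 22.3/2.354 = 9.4732 /hr

Final: 9.4732 /hr


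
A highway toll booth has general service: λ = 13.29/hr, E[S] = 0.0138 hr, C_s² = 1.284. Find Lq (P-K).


ρ = λ·E[S] = 13.29·0.0138 = 0.1834
Lq = ρ²(1+C_s²)/(2(1−ρ)) = 0.03364·(1+1.284)/(2·0.8166)
= 0.03364·2.2840/1.6332 = 0.04704

Final: 0.04704


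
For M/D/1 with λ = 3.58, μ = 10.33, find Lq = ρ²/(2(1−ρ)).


ρ = 3.58/10.33 = 0.3466
M/D/1: Lq = ρ²/(2(1−ρ)) = 0.1201/(2·0.6534) = 0.09190

Final: 0.09190


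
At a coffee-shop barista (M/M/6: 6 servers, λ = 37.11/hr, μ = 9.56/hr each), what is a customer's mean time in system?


a = 3.8818; ρ = 0.6470; P₀ = 0.019073
Lq = P₀·a^c·ρ/(c!(1−ρ)²) = 0.47047
Wq = Lq/λ = 0.47047/37.11 = 0.01268 hr
W = Wq + 1/μ = 0.01268 + 0.10460 = 0.11728 hr

Final: 0.11728 hr


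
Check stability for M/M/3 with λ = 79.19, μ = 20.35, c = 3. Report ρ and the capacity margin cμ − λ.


Total capacity cμ = 3·20.35 = 61.05/hr
ρ = λ/(cμ) = 79.19/61.05 = 1.2971
Stable ⇔ ρ < 1: NO
Spare capacity = cμ − λ = 61.05 − 79.19 = -18.14/hr

Final: ρ = 1.2971; unstable; margin = -18.14/hr


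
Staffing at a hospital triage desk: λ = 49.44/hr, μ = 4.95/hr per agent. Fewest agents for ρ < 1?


Stability requires cμ > λ ⇔ c > λ/μ.
λ/μ = 49.44/4.95 = 9.9879
Minimum integer c = ⌊9.9879⌋ + 1 = 10
Check: 10·4.95 = 49.50 > 49.44, while 9·4.95 = 44.55 ≤ 49.44

Final: 10 servers


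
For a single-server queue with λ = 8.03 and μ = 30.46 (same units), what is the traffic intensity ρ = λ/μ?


ρ = λ/μ = 8.03/30.46 = 0.2636

Final: 0.2636


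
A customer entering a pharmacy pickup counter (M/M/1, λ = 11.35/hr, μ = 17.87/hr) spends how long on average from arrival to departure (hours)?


W = 1/(μ−λ) = 1/(17.87 − 11.35) = 1/6.52 = 0.1534 hr

Final: 0.1534 hr


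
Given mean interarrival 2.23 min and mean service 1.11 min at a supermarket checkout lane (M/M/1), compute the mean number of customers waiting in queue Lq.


λ = 60/2.23 = 26.9058 /hr
μ = 60/1.11 = 54.0541 /hr
ρ = λ/μ = 26.9058/54.0541 = 0.4978
Lq = ρ²/(1−ρ) = 0.2478/0.5022 = 0.4933

Final: 0.4933


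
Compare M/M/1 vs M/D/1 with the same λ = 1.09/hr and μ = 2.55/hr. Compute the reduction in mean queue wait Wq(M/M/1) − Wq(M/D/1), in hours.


ρ = 1.09/2.55 = 0.4275
Wq(M/M/1) = ρ/(μ−λ) = 0.4275/1.46 = 0.29277 hr
Wq(M/D/1) = ρ/(2(μ−λ)) = 0.14639 hr
Savings = 0.29277 − 0.14639 = 0.14639 hr

Final: 0.14639 hr


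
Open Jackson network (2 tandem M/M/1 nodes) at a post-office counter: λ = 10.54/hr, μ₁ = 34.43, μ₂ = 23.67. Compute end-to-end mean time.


Each node sees arrival rate λ = 10.54/hr (tandem ⇒ throughput preserved).
W₁ = 1/(μ₁−λ) = 1/(34.43−10.54) = 0.04186 hr
W₂ = 1/(μ₂−λ) = 1/(23.67−10.54) = 0.07616 hr
W_total = W₁ + W₂ = 0.04186 + 0.07616 = 0.11802 hr

Final: 0.11802 hr


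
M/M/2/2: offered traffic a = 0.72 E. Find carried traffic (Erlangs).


B(2,0.72) = 0.130962 (Erlang-B)
Carried load = a(1 − B) = 0.72·(1 − 0.130962) = 0.72·0.869038 = 0.6257 E

Final: 0.6257 Erlangs


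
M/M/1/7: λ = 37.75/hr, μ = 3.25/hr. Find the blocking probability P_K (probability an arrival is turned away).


ρ = λ/μ = 37.75/3.25 = 11.6154
P_K = (1−ρ)ρ^K/(1−ρ^(K+1)) = (-10.6154·28525624.754583)/(1 − 331336102.918614)
= -302810478.164031/-331336101.918614 = 0.913907

Final: 0.913907


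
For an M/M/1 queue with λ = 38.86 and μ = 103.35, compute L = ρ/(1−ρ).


ρ = λ/μ = 38.86/103.35 = 0.3760
L = ρ/(1−ρ) = 0.3760/(1 − 0.3760) = 0.3760/0.6240 = 0.6026

Final: 0.6026


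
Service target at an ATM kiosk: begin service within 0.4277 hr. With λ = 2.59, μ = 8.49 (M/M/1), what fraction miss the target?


ρ = 2.59/8.49 = 0.3051
P(Wq > t) = ρ·e^{−(μ−λ)t} = 0.3051·e^{−2.5234}
= 0.3051·0.080184 = 0.024461

Final: 0.024461


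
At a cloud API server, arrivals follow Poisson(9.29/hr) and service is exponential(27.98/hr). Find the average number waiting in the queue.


ρ = 9.29/27.98 = 0.3320
Lq = ρ²/(1−ρ) = 0.1102/0.6680 = 0.1650

Final: 0.1650


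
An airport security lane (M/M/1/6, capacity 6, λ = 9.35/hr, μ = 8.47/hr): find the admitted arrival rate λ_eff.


ρ = 1.1039; P_K = (1−ρ)ρ^6/(1−ρ^7) = 0.188467
λ_eff = λ(1 − P_K) = 9.35·(1 − 0.188467) = 9.35·0.811533 = 7.5878 /hr

Final: 7.5878 /hr


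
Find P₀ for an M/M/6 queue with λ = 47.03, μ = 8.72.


a = λ/μ = 47.03/8.72 = 5.3933; ρ = a/c = 0.8989
Σ_{k=0}^{5} a^k/k! (terms k=0..5) = 1.00000 + 5.39335 + 14.54410 + 26.14714 + 35.25516 + 38.02868 = 120.36844
Tail: a^6/(6!(1−ρ)) = 24612.22989/(720·0.1011) = 338.08860
P₀ = 1/(120.36844 + 338.08860) = 1/458.45704 = 0.002181

Final: 0.002181


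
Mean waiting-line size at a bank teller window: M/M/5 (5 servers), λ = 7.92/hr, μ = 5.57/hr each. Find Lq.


a = λ/μ = 1.4219; ρ = a/5 = 0.2844
P₀ = 0.240967
Lq = P₀·a^c·ρ / (c!·(1−ρ)²) = 0.240967·5.81233·0.2844/(120·0.51211)
= 0.006481

Final: 0.006481


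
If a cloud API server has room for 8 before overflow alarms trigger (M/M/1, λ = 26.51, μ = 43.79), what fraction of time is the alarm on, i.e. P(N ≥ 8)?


ρ = 26.51/43.79 = 0.6054
P(N ≥ n) = ρ^n = 0.6054^8 = 0.018042

Final: 0.018042


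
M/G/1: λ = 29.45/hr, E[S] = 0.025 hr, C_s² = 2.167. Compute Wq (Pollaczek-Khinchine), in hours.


ρ = λ·E[S] = 29.45·0.025 = 0.7363
E[S²] = E[S]²(1+C_s²) = 0.025²·(1+2.167) = 0.001979
Wq = λ·E[S²]/(2(1−ρ)) = 29.45·0.001979/(2·0.2637) = 0.11051 hr

Final: 0.11051 hr


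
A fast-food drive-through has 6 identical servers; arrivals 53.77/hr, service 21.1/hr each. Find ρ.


ρ = λ/(cμ) = 53.77/(6·21.1) = 53.77/126.60 = 0.4247

Final: 0.4247


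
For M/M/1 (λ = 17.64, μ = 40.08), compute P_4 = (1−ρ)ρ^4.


ρ = 17.64/40.08 = 0.4401
P_n = (1−ρ)·ρ^n = (1 − 0.4401)·0.4401^4 = 0.5599·0.037522 = 0.021008

Final: 0.021008


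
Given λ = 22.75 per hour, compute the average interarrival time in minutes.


Mean interarrival time = 1/λ = 1/22.75 hour = 0.04396 hour
In minutes: 0.04396 × 60 = 2.6374 min

Final: 2.6374 min


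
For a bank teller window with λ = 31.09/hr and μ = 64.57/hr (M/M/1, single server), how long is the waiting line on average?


ρ = 31.09/64.57 = 0.4815
Lq = ρ²/(1−ρ) = 0.2318/0.5185 = 0.4471

Final: 0.4471


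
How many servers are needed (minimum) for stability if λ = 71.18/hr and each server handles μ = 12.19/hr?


Stability requires cμ > λ ⇔ c > λ/μ.
λ/μ = 71.18/12.19 = 5.8392
Minimum integer c = ⌊5.8392⌋ + 1 = 6
Check: 6·12.19 = 73.14 > 71.18, while 5·12.19 = 60.95 ≤ 71.18

Final: 6 servers


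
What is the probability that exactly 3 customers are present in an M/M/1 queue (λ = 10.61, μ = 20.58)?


ρ = 10.61/20.58 = 0.5155
P_n = (1−ρ)·ρ^n = (1 − 0.5155)·0.5155^3 = 0.4845·0.137028 = 0.066383

Final: 0.066383


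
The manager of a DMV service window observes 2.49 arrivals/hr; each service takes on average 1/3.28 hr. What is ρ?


ρ = λ/μ = 2.49/3.28 = 0.7591

Final: 0.7591


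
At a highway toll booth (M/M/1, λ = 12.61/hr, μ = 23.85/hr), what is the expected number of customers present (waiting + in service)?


ρ = λ/μ = 12.61/23.85 = 0.5287
L = ρ/(1−ρ) = 0.5287/(1 − 0.5287) = 0.5287/0.4713 = 1.1219

Final: 1.1219


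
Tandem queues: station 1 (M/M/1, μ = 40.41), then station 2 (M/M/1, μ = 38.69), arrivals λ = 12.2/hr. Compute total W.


Each node sees arrival rate λ = 12.2/hr (tandem ⇒ throughput preserved).
W₁ = 1/(μ₁−λ) = 1/(40.41−12.2) = 0.03545 hr
W₂ = 1/(μ₂−λ) = 1/(38.69−12.2) = 0.03775 hr
W_total = W₁ + W₂ = 0.03545 + 0.03775 = 0.07320 hr

Final: 0.07320 hr


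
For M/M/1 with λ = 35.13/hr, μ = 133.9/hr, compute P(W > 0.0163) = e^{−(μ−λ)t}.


W ~ Exponential(μ−λ) for M/M/1.
μ − λ = 133.9 − 35.13 = 98.7700
P(W > t) = e^{−(μ−λ)t} = e^{−1.6100} = 0.199897

Final: 0.199897


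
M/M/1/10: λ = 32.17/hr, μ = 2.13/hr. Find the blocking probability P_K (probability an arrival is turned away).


ρ = λ/μ = 32.17/2.13 = 15.1033
P_K = (1−ρ)ρ^K/(1−ρ^(K+1)) = (-14.1033·617610363192.013794)/(1 − 9327946189618.349609)
= -8710335826426.336914/-9327946189617.349609 = 0.933789

Final: 0.933789


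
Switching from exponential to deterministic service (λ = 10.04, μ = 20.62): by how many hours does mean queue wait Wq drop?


ρ = 10.04/20.62 = 0.4869
Wq(M/M/1) = ρ/(μ−λ) = 0.4869/10.58 = 0.04602 hr
Wq(M/D/1) = ρ/(2(μ−λ)) = 0.02301 hr
Savings = 0.04602 − 0.02301 = 0.02301 hr

Final: 0.02301 hr


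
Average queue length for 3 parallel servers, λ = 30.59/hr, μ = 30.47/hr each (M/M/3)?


a = λ/μ = 1.0039; ρ = a/3 = 0.3346
P₀ = 0.362142
Lq = P₀·a^c·ρ / (c!·(1−ρ)²) = 0.362142·1.01186·0.3346/(6·0.44270)
= 0.04617

Final: 0.04617


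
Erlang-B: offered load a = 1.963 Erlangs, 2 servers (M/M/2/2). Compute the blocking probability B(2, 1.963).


B(c,a) = (a^c/c!) / Σ_{k=0}^{c} a^k/k!
a^2/2! = 1.926685
Σ terms (k=0..2): 1.00000 + 1.96300 + 1.92668 = 4.889685
B = 1.926685/4.889685 = 0.394030

Final: 0.394030


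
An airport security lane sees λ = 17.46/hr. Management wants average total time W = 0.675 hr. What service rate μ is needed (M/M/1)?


W = 1/(μ−λ) ⇒ μ − λ = 1/W = 1/0.675 = 1.4815
μ = λ + 1/W = 17.46 + 1.4815 = 18.9415 per hr

Final: 18.9415 /hr


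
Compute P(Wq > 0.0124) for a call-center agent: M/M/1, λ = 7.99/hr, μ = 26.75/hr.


ρ = 7.99/26.75 = 0.2987
P(Wq > t) = ρ·e^{−(μ−λ)t} = 0.2987·e^{−0.2326}
= 0.2987·0.792451 = 0.236699

Final: 0.236699


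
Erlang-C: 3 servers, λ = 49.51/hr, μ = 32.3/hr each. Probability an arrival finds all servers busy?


a = λ/μ = 1.5328; ρ = a/3 = 0.5109
P₀ = 0.202638 (from M/M/c formula)
C(c,a) = [a^c/(c!(1−ρ))]·P₀ = [3.60140/(6·0.4891)]·0.202638
= 1.22732·0.202638 = 0.248702

Final: 0.248702


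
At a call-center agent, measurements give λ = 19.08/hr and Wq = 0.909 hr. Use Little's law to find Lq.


Lq = λWq = 19.08·0.909 = 17.3437

Final: 17.3437


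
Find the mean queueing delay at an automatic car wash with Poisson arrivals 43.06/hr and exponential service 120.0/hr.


ρ = 43.06/120.0 = 0.3588
Wq = ρ/(μ−λ) = 0.3588/(120.0 − 43.06) = 0.3588/76.94 = 0.004664 hr

Final: 0.004664 hr


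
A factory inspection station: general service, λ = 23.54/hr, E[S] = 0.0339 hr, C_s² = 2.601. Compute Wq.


ρ = λ·E[S] = 23.54·0.0339 = 0.7980
E[S²] = E[S]²(1+C_s²) = 0.0339²·(1+2.601) = 0.004138
Wq = λ·E[S²]/(2(1−ρ)) = 23.54·0.004138/(2·0.2020) = 0.24114 hr

Final: 0.24114 hr


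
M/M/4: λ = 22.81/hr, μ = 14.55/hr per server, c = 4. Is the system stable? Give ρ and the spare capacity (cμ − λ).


Total capacity cμ = 4·14.55 = 58.20/hr
ρ = λ/(cμ) = 22.81/58.20 = 0.3919
Stable ⇔ ρ < 1: YES
Spare capacity = cμ − λ = 58.20 − 22.81 = 35.39/hr

Final: ρ = 0.3919; stable; margin = 35.39/hr


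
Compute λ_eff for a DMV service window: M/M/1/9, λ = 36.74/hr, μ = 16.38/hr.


ρ = 2.2430; P_K = (1−ρ)ρ^9/(1−ρ^10) = 0.554336
λ_eff = λ(1 − P_K) = 36.74·(1 − 0.554336) = 36.74·0.445664 = 16.3737 /hr

Final: 16.3737 /hr


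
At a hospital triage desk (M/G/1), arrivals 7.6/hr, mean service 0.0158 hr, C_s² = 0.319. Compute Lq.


ρ = λ·E[S] = 7.6·0.0158 = 0.1201
Lq = ρ²(1+C_s²)/(2(1−ρ)) = 0.01442·(1+0.319)/(2·0.8799)
= 0.01442·1.3190/1.7598 = 0.01081

Final: 0.01081


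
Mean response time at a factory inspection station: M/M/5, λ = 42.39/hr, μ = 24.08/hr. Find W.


a = 1.7604; ρ = 0.3521; P₀ = 0.171331
Lq = P₀·a^c·ρ/(c!(1−ρ)²) = 0.02024
Wq = Lq/λ = 0.02024/42.39 = 0.0004775 hr
W = Wq + 1/μ = 0.0004775 + 0.04153 = 0.04201 hr

Final: 0.04201 hr


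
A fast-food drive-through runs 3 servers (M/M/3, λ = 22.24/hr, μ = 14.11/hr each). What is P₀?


a = λ/μ = 22.24/14.11 = 1.5762; ρ = a/c = 0.5254
Σ_{k=0}^{2} a^k/k! (terms k=0..2) = 1.00000 + 1.57619 + 1.24218 = 3.81837
Tail: a^3/(3!(1−ρ)) = 3.91583/(6·0.4746) = 1.37512
P₀ = 1/(3.81837 + 1.37512) = 1/5.19349 = 0.192549

Final: 0.192549


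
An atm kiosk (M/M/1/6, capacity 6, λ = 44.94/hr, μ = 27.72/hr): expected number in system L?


ρ = 44.94/27.72 = 1.6212
L = ρ[1 − (K+1)ρ^K + Kρ^(K+1)] / [(1−ρ)(1−ρ^(K+1))]
Numerator: 1.6212·(1 − 7·18.156789 + 6·29.436007) = 81.901231
Denominator: (-0.6212)·(-28.436007) = 17.664792
L = 81.901231/17.664792 = 4.6364

Final: 4.6364


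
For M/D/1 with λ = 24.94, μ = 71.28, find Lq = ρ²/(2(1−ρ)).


ρ = 24.94/71.28 = 0.3499
M/D/1: Lq = ρ²/(2(1−ρ)) = 0.1224/(2·0.6501) = 0.09415

Final: 0.09415


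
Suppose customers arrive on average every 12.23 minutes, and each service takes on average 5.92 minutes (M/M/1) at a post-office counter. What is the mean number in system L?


λ = 60/12.23 = 4.9060 /hr
μ = 60/5.92 = 10.1351 /hr
ρ = λ/μ = 4.9060/10.1351 = 0.4841
L = ρ/(1−ρ) = 0.4841/0.5159 = 0.9382

Final: 0.9382


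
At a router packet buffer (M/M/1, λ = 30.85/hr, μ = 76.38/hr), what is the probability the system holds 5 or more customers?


ρ = 30.85/76.38 = 0.4039
P(N ≥ n) = ρ^n = 0.4039^5 = 0.010749

Final: 0.010749


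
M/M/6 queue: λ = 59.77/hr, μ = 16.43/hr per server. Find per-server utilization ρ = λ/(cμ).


ρ = λ/(cμ) = 59.77/(6·16.43) = 59.77/98.58 = 0.6063

Final: 0.6063


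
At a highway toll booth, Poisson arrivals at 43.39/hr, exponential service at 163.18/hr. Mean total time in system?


W = 1/(μ−λ) = 1/(163.18 − 43.39) = 1/119.79 = 0.008348 hr

Final: 0.008348 hr


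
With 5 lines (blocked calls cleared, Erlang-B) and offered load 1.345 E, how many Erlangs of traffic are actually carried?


B(5,1.345) = 0.009582 (Erlang-B)
Carried load = a(1 − B) = 1.345·(1 − 0.009582) = 1.345·0.990418 = 1.3321 E

Final: 1.3321 Erlangs


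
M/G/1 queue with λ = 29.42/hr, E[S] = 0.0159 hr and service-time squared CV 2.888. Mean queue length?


ρ = λ·E[S] = 29.42·0.0159 = 0.4678
Lq = ρ²(1+C_s²)/(2(1−ρ)) = 0.2188·(1+2.888)/(2·0.5322)
= 0.2188·3.8880/1.0644 = 0.79925

Final: 0.79925


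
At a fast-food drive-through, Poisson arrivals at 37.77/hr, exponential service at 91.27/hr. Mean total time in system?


W = 1/(μ−λ) = 1/(91.27 − 37.77) = 1/53.50 = 0.01869 hr

Final: 0.01869 hr


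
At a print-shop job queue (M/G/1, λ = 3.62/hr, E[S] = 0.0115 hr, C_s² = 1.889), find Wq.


ρ = λ·E[S] = 3.62·0.0115 = 0.04163
E[S²] = E[S]²(1+C_s²) = 0.0115²·(1+1.889) = 0.0003821
Wq = λ·E[S²]/(2(1−ρ)) = 3.62·0.0003821/(2·0.9584) = 0.0007216 hr

Final: 0.0007216 hr


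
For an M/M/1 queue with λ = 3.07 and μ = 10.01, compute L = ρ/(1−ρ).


ρ = λ/μ = 3.07/10.01 = 0.3067
L = ρ/(1−ρ) = 0.3067/(1 − 0.3067) = 0.3067/0.6933 = 0.4424

Final: 0.4424


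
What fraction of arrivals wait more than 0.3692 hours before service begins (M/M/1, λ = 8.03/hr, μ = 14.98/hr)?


ρ = 8.03/14.98 = 0.5360
P(Wq > t) = ρ·e^{−(μ−λ)t} = 0.5360·e^{−2.5659}
= 0.5360·0.076847 = 0.041194

Final: 0.041194


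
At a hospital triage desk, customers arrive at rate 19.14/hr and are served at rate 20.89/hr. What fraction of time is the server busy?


ρ = λ/μ = 19.14/20.89 = 0.9162

Final: 0.9162


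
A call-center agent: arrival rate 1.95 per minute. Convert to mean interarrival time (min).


Mean interarrival time = 1/λ = 1/1.95 minute = 0.51282 minute
In minutes: 0.51282 × 1 = 0.5128 min

Final: 0.5128 min


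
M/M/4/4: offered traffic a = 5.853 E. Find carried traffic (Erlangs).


B(4,5.853) = 0.460015 (Erlang-B)
Carried load = a(1 − B) = 5.853·(1 − 0.460015) = 5.853·0.539985 = 3.1605 E

Final: 3.1605 Erlangs


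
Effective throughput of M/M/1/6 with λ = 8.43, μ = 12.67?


ρ = 0.6654; P_K = (1−ρ)ρ^6/(1−ρ^7) = 0.030812
λ_eff = λ(1 − P_K) = 8.43·(1 − 0.030812) = 8.43·0.969188 = 8.1703 /hr

Final: 8.1703 /hr


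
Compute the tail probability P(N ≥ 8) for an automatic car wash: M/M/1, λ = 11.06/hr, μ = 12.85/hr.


ρ = 11.06/12.85 = 0.8607
P(N ≥ n) = ρ^n = 0.8607^8 = 0.301173

Final: 0.301173


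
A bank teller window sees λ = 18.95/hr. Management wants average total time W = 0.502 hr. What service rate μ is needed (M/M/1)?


W = 1/(μ−λ) ⇒ μ − λ = 1/W = 1/0.502 = 1.9920
μ = λ + 1/W = 18.95 + 1.9920 = 20.9420 per hr

Final: 20.9420 /hr


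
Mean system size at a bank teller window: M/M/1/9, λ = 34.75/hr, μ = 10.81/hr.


ρ = 34.75/10.81 = 3.2146
L = ρ[1 − (K+1)ρ^K + Kρ^(K+1)] / [(1−ρ)(1−ρ^(K+1))]
Numerator: 3.2146·(1 − 10·36657.431758 + 9·117839.570175) = 2230888.324353
Denominator: (-2.2146)·(-117838.570175) = 260967.194263
L = 2230888.324353/260967.194263 = 8.5485

Final: 8.5485


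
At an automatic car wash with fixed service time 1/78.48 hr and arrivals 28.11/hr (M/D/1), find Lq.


ρ = 28.11/78.48 = 0.3582
M/D/1: Lq = ρ²/(2(1−ρ)) = 0.1283/(2·0.6418) = 0.09994

Final: 0.09994


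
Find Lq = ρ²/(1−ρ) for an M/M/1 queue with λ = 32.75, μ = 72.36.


ρ = 32.75/72.36 = 0.4526
Lq = ρ²/(1−ρ) = 0.2048/0.5474 = 0.3742

Final: 0.3742


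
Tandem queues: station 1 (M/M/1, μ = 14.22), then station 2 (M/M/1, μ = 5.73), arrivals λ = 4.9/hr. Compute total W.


Each node sees arrival rate λ = 4.9/hr (tandem ⇒ throughput preserved).
W₁ = 1/(μ₁−λ) = 1/(14.22−4.9) = 0.10730 hr
W₂ = 1/(μ₂−λ) = 1/(5.73−4.9) = 1.20482 hr
W_total = W₁ + W₂ = 0.10730 + 1.20482 = 1.31212 hr

Final: 1.31212 hr


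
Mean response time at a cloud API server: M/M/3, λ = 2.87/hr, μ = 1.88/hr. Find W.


a = 1.5266; ρ = 0.5089; P₀ = 0.204117
Lq = P₀·a^c·ρ/(c!(1−ρ)²) = 0.25533
Wq = Lq/λ = 0.25533/2.87 = 0.08896 hr
W = Wq + 1/μ = 0.08896 + 0.53191 = 0.62088 hr

Final: 0.62088 hr


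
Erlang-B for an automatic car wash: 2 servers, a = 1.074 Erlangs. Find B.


B(c,a) = (a^c/c!) / Σ_{k=0}^{c} a^k/k!
a^2/2! = 0.576738
Σ terms (k=0..2): 1.00000 + 1.07400 + 0.57674 = 2.650738
B = 0.576738/2.650738 = 0.217576

Final: 0.217576


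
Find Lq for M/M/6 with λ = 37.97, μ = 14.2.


a = λ/μ = 2.6739; ρ = a/6 = 0.4457
P₀ = 0.068398
Lq = P₀·a^c·ρ / (c!·(1−ρ)²) = 0.068398·365.52200·0.4457/(720·0.30730)
= 0.05036

Final: 0.05036


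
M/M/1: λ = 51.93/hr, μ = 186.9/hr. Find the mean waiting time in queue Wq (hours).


ρ = 51.93/186.9 = 0.2778
Wq = ρ/(μ−λ) = 0.2778/(186.9 − 51.93) = 0.2778/134.97 = 0.002059 hr

Final: 0.002059 hr


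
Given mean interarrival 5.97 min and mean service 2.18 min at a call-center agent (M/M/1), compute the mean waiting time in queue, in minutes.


λ = 60/5.97 = 10.0503 /hr
μ = 60/2.18 = 27.5229 /hr
ρ = λ/μ = 10.0503/27.5229 = 0.3652
Wq = ρ/(μ−λ) = 0.3652/(27.5229−10.0503) = 0.02090 hr
In minutes: 0.02090·60 = 1.254 min

Final: 1.254 min


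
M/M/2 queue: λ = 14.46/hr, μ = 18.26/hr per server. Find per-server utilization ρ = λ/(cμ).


ρ = λ/(cμ) = 14.46/(2·18.26) = 14.46/36.52 = 0.3959

Final: 0.3959


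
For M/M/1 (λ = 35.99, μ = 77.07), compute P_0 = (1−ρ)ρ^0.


ρ = 35.99/77.07 = 0.4670
P_n = (1−ρ)·ρ^n = (1 − 0.4670)·0.4670^0 = 0.5330·1.000000 = 0.533022

Final: 0.533022


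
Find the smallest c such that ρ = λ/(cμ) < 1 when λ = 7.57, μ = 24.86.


Stability requires cμ > λ ⇔ c > λ/μ.
λ/μ = 7.57/24.86 = 0.3045
Minimum integer c = ⌊0.3045⌋ + 1 = 1
Check: 1·24.86 = 24.86 > 7.57, while 0·24.86 = 0.00 ≤ 7.57

Final: 1 servers


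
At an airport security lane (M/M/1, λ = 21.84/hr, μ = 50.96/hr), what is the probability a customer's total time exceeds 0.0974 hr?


W ~ Exponential(μ−λ) for M/M/1.
μ − λ = 50.96 − 21.84 = 29.1200
P(W > t) = e^{−(μ−λ)t} = e^{−2.8363} = 0.058643

Final: 0.058643


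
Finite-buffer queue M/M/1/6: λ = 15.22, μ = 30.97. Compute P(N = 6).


ρ = λ/μ = 15.22/30.97 = 0.4914
P_K = (1−ρ)ρ^K/(1−ρ^(K+1)) = (0.5086·0.014088)/(1 − 0.006923)
= 0.007164/0.993077 = 0.007214

Final: 0.007214


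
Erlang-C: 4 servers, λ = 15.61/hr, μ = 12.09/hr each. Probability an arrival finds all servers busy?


a = λ/μ = 1.2911; ρ = a/4 = 0.3228
P₀ = 0.273642 (from M/M/c formula)
C(c,a) = [a^c/(c!(1−ρ))]·P₀ = [2.77911/(24·0.6772)]·0.273642
= 0.17099·0.273642 = 0.046790

Final: 0.046790


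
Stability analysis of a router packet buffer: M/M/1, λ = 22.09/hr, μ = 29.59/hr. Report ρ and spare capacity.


Total capacity cμ = 1·29.59 = 29.59/hr
ρ = λ/(cμ) = 22.09/29.59 = 0.7465
Stable ⇔ ρ < 1: YES
Spare capacity = cμ − λ = 29.59 − 22.09 = 7.50/hr

Final: ρ = 0.7465; stable; margin = 7.50/hr


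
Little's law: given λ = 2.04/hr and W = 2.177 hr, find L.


L = λW = 2.04·2.177 = 4.4411

Final: 4.4411


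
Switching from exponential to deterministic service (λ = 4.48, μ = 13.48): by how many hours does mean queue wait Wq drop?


ρ = 4.48/13.48 = 0.3323
Wq(M/M/1) = ρ/(μ−λ) = 0.3323/9.00 = 0.03693 hr
Wq(M/D/1) = ρ/(2(μ−λ)) = 0.01846 hr
Savings = 0.03693 − 0.01846 = 0.01846 hr

Final: 0.01846 hr


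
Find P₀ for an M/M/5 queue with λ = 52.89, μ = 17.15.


a = λ/μ = 52.89/17.15 = 3.0840; ρ = a/c = 0.6168
Σ_{k=0}^{4} a^k/k! (terms k=0..4) = 1.00000 + 3.08397 + 4.75542 + 4.88852 + 3.76900 = 17.49690
Tail: a^5/(5!(1−ρ)) = 278.96339/(120·0.3832) = 6.06642
P₀ = 1/(17.49690 + 6.06642) = 1/23.56333 = 0.042439

Final: 0.042439


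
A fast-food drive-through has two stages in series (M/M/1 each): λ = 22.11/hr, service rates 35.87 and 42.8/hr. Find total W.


Each node sees arrival rate λ = 22.11/hr (tandem ⇒ throughput preserved).
W₁ = 1/(μ₁−λ) = 1/(35.87−22.11) = 0.07267 hr
W₂ = 1/(μ₂−λ) = 1/(42.8−22.11) = 0.04833 hr
W_total = W₁ + W₂ = 0.07267 + 0.04833 = 0.12101 hr

Final: 0.12101 hr


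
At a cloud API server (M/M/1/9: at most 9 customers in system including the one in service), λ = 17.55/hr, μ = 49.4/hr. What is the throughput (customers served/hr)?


ρ = 0.3553; P_K = (1−ρ)ρ^9/(1−ρ^10) = 0.00005812
λ_eff = λ(1 − P_K) = 17.55·(1 − 0.00005812) = 17.55·0.999942 = 17.5490 /hr

Final: 17.5490 /hr


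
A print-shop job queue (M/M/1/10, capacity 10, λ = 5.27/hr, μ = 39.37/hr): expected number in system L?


ρ = 5.27/39.37 = 0.1339
L = ρ[1 − (K+1)ρ^K + Kρ^(K+1)] / [(1−ρ)(1−ρ^(K+1))]
Numerator: 0.1339·(1 − 11·0.000000001847 + 10·2.472e-10) = 0.133858
Denominator: (0.8661)·(1.000000) = 0.866142
L = 0.133858/0.866142 = 0.1545

Final: 0.1545


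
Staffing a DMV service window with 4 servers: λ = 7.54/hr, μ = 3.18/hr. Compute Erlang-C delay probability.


a = λ/μ = 2.3711; ρ = a/4 = 0.5928
P₀ = 0.085928 (from M/M/c formula)
C(c,a) = [a^c/(c!(1−ρ))]·P₀ = [31.60654/(24·0.4072)]·0.085928
= 3.23387·0.085928 = 0.277881

Final: 0.277881


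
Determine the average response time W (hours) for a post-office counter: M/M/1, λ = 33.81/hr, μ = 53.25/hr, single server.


W = 1/(μ−λ) = 1/(53.25 − 33.81) = 1/19.44 = 0.05144 hr

Final: 0.05144 hr


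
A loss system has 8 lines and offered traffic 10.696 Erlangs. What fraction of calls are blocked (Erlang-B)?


B(c,a) = (a^c/c!) / Σ_{k=0}^{c} a^k/k!
a^8/8! = 4248.646819
Σ terms (k=0..8): 1.00000 + 10.69600 + 57.20221 + 203.94494 + 545.34877 + 1166.61008 + 2079.67691 + 3177.74631 + 4248.64682 = 11490.872031
B = 4248.646819/11490.872031 = 0.369741

Final: 0.369741


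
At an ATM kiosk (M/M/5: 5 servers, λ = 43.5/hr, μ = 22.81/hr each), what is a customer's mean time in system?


a = 1.9071; ρ = 0.3814; P₀ = 0.147659
Lq = P₀·a^c·ρ/(c!(1−ρ)²) = 0.03094
Wq = Lq/λ = 0.03094/43.5 = 0.0007112 hr
W = Wq + 1/μ = 0.0007112 + 0.04384 = 0.04455 hr

Final: 0.04455 hr


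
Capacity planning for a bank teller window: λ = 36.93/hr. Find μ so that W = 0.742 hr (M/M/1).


W = 1/(μ−λ) ⇒ μ − λ = 1/W = 1/0.742 = 1.3477
μ = λ + 1/W = 36.93 + 1.3477 = 38.2777 per hr

Final: 38.2777 /hr


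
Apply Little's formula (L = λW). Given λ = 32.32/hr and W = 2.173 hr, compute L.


L = λW = 32.32·2.173 = 70.2314

Final: 70.2314


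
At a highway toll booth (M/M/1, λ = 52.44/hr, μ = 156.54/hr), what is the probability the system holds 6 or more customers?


ρ = 52.44/156.54 = 0.3350
P(N ≥ n) = ρ^n = 0.3350^6 = 0.001413

Final: 0.001413


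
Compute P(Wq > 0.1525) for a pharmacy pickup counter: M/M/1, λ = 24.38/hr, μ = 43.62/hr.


ρ = 24.38/43.62 = 0.5589
P(Wq > t) = ρ·e^{−(μ−λ)t} = 0.5589·e^{−2.9341}
= 0.5589·0.053179 = 0.029722

Final: 0.029722


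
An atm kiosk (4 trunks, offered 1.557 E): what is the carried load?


B(4,1.557) = 0.052739 (Erlang-B)
Carried load = a(1 − B) = 1.557·(1 − 0.052739) = 1.557·0.947261 = 1.4749 E

Final: 1.4749 Erlangs


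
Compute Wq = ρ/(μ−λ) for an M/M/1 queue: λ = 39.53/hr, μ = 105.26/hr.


ρ = 39.53/105.26 = 0.3755
Wq = ρ/(μ−λ) = 0.3755/(105.26 − 39.53) = 0.3755/65.73 = 0.005713 hr

Final: 0.005713 hr


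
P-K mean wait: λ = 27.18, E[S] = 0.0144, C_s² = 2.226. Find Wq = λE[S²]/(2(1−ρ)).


ρ = λ·E[S] = 27.18·0.0144 = 0.3914
E[S²] = E[S]²(1+C_s²) = 0.0144²·(1+2.226) = 0.0006689
Wq = λ·E[S²]/(2(1−ρ)) = 27.18·0.0006689/(2·0.6086) = 0.01494 hr

Final: 0.01494 hr


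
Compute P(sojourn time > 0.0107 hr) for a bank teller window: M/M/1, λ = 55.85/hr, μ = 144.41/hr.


W ~ Exponential(μ−λ) for M/M/1.
μ − λ = 144.41 − 55.85 = 88.5600
P(W > t) = e^{−(μ−λ)t} = e^{−0.9476} = 0.387673

Final: 0.387673


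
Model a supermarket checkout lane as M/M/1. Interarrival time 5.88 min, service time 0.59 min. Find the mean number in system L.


λ = 60/5.88 = 10.2041 /hr
μ = 60/0.59 = 101.6949 /hr
ρ = λ/μ = 10.2041/101.6949 = 0.1003
L = ρ/(1−ρ) = 0.1003/0.8997 = 0.1115

Final: 0.1115


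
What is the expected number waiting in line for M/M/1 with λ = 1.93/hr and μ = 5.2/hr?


ρ = 1.93/5.2 = 0.3712
Lq = ρ²/(1−ρ) = 0.1378/0.6288 = 0.2191

Final: 0.2191


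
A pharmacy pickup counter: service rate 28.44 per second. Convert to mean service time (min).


Mean service time = 1/μ = 1/28.44 second = 0.03516 second
In minutes: 0.03516 × 0.0166667 = 0.0005860 min

Final: 0.0005860 min


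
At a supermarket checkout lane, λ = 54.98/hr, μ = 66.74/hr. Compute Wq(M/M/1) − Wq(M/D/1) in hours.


ρ = 54.98/66.74 = 0.8238
Wq(M/M/1) = ρ/(μ−λ) = 0.8238/11.76 = 0.07005 hr
Wq(M/D/1) = ρ/(2(μ−λ)) = 0.03503 hr
Savings = 0.07005 − 0.03503 = 0.03503 hr

Final: 0.03503 hr


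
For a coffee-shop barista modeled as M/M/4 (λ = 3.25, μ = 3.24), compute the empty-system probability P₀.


a = λ/μ = 3.25/3.24 = 1.0031; ρ = a/c = 0.2508
Σ_{k=0}^{3} a^k/k! (terms k=0..3) = 1.00000 + 1.00309 + 0.50309 + 0.16821 = 2.67439
Tail: a^4/(4!(1−ρ)) = 1.01240/(24·0.7492) = 0.05630
P₀ = 1/(2.67439 + 0.05630) = 1/2.73069 = 0.366207

Final: 0.366207


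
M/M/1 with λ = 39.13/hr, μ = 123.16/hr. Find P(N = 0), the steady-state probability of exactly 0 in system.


ρ = 39.13/123.16 = 0.3177
P_n = (1−ρ)·ρ^n = (1 − 0.3177)·0.3177^0 = 0.6823·1.000000 = 0.682283

Final: 0.682283


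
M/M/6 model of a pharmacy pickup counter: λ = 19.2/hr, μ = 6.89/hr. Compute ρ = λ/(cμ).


ρ = λ/(cμ) = 19.2/(6·6.89) = 19.2/41.34 = 0.4644

Final: 0.4644


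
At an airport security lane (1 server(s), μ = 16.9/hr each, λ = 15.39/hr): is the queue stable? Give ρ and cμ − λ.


Total capacity cμ = 1·16.9 = 16.90/hr
ρ = λ/(cμ) = 15.39/16.90 = 0.9107
Stable ⇔ ρ < 1: YES
Spare capacity = cμ − λ = 16.90 − 15.39 = 1.51/hr

Final: ρ = 0.9107; stable; margin = 1.51/hr


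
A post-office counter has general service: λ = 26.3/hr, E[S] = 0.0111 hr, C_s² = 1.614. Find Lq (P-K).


ρ = λ·E[S] = 26.3·0.0111 = 0.2919
Lq = ρ²(1+C_s²)/(2(1−ρ)) = 0.08522·(1+1.614)/(2·0.7081)
= 0.08522·2.6140/1.4161 = 0.15731

Final: 0.15731


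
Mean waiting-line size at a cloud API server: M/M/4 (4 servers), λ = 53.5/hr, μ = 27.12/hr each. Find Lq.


a = λ/μ = 1.9727; ρ = a/4 = 0.4932
P₀ = 0.134353
Lq = P₀·a^c·ρ / (c!·(1−ρ)²) = 0.134353·15.14455·0.4932/(24·0.25687)
= 0.16277

Final: 0.16277


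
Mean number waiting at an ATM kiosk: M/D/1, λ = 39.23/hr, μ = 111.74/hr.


ρ = 39.23/111.74 = 0.3511
M/D/1: Lq = ρ²/(2(1−ρ)) = 0.1233/(2·0.6489) = 0.09497

Final: 0.09497


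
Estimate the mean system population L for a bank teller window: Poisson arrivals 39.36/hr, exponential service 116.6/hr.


ρ = λ/μ = 39.36/116.6 = 0.3376
L = ρ/(1−ρ) = 0.3376/(1 − 0.3376) = 0.3376/0.6624 = 0.5096

Final: 0.5096


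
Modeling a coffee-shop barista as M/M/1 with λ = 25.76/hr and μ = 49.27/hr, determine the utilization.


ρ = λ/μ = 25.76/49.27 = 0.5228

Final: 0.5228


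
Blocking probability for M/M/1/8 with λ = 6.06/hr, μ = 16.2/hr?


ρ = λ/μ = 6.06/16.2 = 0.3741
P_K = (1−ρ)ρ^K/(1−ρ^(K+1)) = (0.6259·0.0003834)/(1 − 0.0001434)
= 0.0002400/0.999857 = 0.0002400

Final: 0.0002400


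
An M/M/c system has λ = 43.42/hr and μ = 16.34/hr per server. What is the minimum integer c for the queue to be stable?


Stability requires cμ > λ ⇔ c > λ/μ.
λ/μ = 43.42/16.34 = 2.6573
Minimum integer c = ⌊2.6573⌋ + 1 = 3
Check: 3·16.34 = 49.02 > 43.42, while 2·16.34 = 32.68 ≤ 43.42

Final: 3 servers


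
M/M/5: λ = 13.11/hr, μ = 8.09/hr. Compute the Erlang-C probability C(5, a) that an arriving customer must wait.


a = λ/μ = 1.6205; ρ = a/5 = 0.3241
P₀ = 0.197318 (from M/M/c formula)
C(c,a) = [a^c/(c!(1−ρ))]·P₀ = [11.17560/(120·0.6759)]·0.197318
= 0.13779·0.197318 = 0.027188

Final: 0.027188
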